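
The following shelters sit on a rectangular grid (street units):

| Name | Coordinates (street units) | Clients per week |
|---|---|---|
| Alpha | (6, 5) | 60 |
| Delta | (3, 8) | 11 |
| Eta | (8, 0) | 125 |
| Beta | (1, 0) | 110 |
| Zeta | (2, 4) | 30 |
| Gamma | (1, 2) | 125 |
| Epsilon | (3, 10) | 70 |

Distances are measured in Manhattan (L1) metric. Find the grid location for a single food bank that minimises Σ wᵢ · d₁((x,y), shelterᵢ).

(3, 2)

Manhattan distance separates: Σwᵢ(|x−xᵢ|+|y−yᵢ|) = Σwᵢ|x−xᵢ| + Σwᵢ|y−yᵢ|, so x and y are optimised independently as 1-D weighted medians.
Total weight W = 531; half = 265.5.
x-coordinate, sorted with cumulative weight:
  x=1 (Beta, w=110) cum 110
  x=1 (Gamma, w=125) cum 235
  x=2 (Zeta, w=30) cum 265
  x=3 (Delta, w=11) cum 276  ← median
  x=3 (Epsilon, w=70) cum 346
  x=6 (Alpha, w=60) cum 406
  x=8 (Eta, w=125) cum 531
⇒ x* = 3
y-coordinate, sorted with cumulative weight:
  y=0 (Eta, w=125) cum 125
  y=0 (Beta, w=110) cum 235
  y=2 (Gamma, w=125) cum 360  ← median
  y=4 (Zeta, w=30) cum 390
  y=5 (Alpha, w=60) cum 450
  y=8 (Delta, w=11) cum 461
  y=10 (Epsilon, w=70) cum 531
⇒ y* = 2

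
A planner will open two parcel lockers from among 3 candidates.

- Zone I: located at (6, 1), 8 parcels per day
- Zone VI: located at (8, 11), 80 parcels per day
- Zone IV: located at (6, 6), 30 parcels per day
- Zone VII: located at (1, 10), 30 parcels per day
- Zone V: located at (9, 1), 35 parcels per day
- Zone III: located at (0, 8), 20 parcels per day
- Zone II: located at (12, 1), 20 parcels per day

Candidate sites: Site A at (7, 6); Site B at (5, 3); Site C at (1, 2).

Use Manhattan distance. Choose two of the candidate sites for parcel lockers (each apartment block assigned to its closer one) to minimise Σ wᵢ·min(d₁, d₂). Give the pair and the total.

{Site A, Site C}, total 1383

Evaluate every pair (each demand assigned to the nearer of the two):
  {Site A, Site C}: total = 1383
  {Site A, Site B}: total = 1404
  {Site B, Site C}: total = 1794
Best pair: {Site A, Site C} with total 1383.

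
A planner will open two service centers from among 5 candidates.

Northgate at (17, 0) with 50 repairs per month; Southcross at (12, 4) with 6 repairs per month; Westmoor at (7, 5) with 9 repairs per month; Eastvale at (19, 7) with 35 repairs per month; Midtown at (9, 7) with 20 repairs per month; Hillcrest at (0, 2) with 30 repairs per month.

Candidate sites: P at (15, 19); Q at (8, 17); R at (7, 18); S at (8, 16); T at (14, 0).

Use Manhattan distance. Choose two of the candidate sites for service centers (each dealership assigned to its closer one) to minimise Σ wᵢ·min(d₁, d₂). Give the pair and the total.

Evaluate every pair (each demand assigned to the nearer of the two):
  {S, T}: total = 1394
  {Q, T}: total = 1414
  {P, T}: total = 1434
  {R, T}: total = 1434
  {P, S}: total = 2674
  {P, Q}: total = 2739
  {P, R}: total = 2785
  {Q, S}: total = 3014
  {R, S}: total = 3014
  {Q, R}: total = 3164
Best pair: {S, T} with total 1394.

{S, T}, total 1394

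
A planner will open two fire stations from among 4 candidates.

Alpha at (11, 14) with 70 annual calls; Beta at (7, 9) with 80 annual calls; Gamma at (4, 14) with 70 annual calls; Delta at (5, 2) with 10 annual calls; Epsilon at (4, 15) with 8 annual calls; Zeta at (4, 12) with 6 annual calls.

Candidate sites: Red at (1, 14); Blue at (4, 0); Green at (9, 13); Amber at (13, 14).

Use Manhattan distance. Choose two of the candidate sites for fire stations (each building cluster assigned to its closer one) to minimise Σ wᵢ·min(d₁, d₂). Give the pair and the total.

{Red, Green}, total 1112

Evaluate every pair (each demand assigned to the nearer of the two):
  {Red, Green}: total = 1112
  {Blue, Green}: total = 1232
  {Green, Amber}: total = 1282
  {Red, Amber}: total = 1452
  {Blue, Amber}: total = 1826
  {Red, Blue}: total = 1882
Best pair: {Red, Green} with total 1112.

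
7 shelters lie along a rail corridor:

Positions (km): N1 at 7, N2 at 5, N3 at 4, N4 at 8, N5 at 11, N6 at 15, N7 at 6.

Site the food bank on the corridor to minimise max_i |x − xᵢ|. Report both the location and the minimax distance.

The 1-center on a line is the midpoint of the two extreme points: leftmost at 4, rightmost at 15.
Optimal location = (4 + 15)/2 = 9.5; maximum distance = (15 − 4)/2 = 5.5.

location 9.5, max distance 5.5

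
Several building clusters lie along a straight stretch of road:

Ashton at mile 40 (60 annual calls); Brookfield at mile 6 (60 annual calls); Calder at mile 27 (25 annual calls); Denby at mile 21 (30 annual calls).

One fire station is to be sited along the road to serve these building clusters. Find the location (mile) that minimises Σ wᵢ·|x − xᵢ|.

For a sum of weighted absolute distances on a line, the optimum is the weighted median (not the mean). Total weight W = 175; half-weight = 87.5.
Sort by position and accumulate weight:
  mile 6 (Brookfield, w=60) → cum 60
  mile 21 (Denby, w=30) → cum 90  ≥ 87.5 → median here
  mile 27 (Calder, w=25) → cum 115
  mile 40 (Ashton, w=60) → cum 175
Optimal location: mile 21.

x = 21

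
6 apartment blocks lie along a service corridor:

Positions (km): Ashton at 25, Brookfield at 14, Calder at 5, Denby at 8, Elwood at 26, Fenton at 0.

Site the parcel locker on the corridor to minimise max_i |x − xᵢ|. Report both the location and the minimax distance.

The 1-center on a line is the midpoint of the two extreme points: leftmost at 0, rightmost at 26.
Optimal location = (0 + 26)/2 = 13; maximum distance = (26 − 0)/2 = 13.

location 13, max distance 13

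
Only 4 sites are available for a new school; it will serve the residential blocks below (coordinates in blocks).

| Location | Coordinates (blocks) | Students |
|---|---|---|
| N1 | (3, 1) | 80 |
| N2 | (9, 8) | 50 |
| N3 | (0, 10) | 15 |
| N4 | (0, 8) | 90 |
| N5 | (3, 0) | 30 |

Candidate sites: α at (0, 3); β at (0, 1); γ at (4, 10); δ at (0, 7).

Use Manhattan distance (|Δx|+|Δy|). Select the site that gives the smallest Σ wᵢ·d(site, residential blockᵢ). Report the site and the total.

Total weighted distance at each candidate:
  α (0, 3): total = 1835
  β (0, 1): total = 1925
  γ (4, 10): total = 2080
  δ (0, 7): total = 1655
Minimum is at δ with total 1655 blocks.

δ, total 1655 blocks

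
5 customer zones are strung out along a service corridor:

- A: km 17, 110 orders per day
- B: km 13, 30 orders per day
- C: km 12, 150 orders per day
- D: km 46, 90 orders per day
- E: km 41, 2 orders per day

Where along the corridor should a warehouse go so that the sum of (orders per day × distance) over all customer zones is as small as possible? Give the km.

For a sum of weighted absolute distances on a line, the optimum is the weighted median (not the mean). Total weight W = 382; half-weight = 191.
Sort by position and accumulate weight:
  km 12 (C, w=150) → cum 150
  km 13 (B, w=30) → cum 180
  km 17 (A, w=110) → cum 290  ≥ 191 → median here
  km 41 (E, w=2) → cum 292
  km 46 (D, w=90) → cum 382
Optimal location: km 17.

x = 17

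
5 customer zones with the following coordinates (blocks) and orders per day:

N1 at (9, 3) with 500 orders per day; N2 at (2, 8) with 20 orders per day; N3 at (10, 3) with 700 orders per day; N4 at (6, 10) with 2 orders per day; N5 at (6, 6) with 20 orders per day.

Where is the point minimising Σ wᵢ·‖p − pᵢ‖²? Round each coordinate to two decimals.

The minimiser of Σwᵢ‖p−pᵢ‖² is the weighted centroid p* = (Σwᵢpᵢ)/(Σwᵢ).
Σwᵢ = 1242.
Σwᵢxᵢ = 500·9 + 20·2 + 700·10 + 2·6 + 20·6 = 11672.
Σwᵢyᵢ = 500·3 + 20·8 + 700·3 + 2·10 + 20·6 = 3900.
x* = 11672/1242 = 9.40, y* = 3900/1242 = 3.14.

(9.40, 3.14)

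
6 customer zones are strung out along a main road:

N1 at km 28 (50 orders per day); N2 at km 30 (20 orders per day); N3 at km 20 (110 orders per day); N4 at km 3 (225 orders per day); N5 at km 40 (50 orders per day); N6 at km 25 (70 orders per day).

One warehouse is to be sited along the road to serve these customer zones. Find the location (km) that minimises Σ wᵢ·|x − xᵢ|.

x = 20

For a sum of weighted absolute distances on a line, the optimum is the weighted median (not the mean). Total weight W = 525; half-weight = 262.5.
Sort by position and accumulate weight:
  km 3 (N4, w=225) → cum 225
  km 20 (N3, w=110) → cum 335  ≥ 262.5 → median here
  km 25 (N6, w=70) → cum 405
  km 28 (N1, w=50) → cum 455
  km 30 (N2, w=20) → cum 475
  km 40 (N5, w=50) → cum 525
Optimal location: km 20.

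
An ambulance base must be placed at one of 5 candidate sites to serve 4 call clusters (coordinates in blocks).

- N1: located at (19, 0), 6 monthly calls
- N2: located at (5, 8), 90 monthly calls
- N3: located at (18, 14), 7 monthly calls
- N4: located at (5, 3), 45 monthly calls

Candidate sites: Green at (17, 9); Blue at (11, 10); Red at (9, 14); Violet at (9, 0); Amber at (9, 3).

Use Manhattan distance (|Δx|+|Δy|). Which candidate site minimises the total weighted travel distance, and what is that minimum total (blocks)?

Total weighted distance at each candidate:
  Green (17, 9): total = 2088
  Blue (11, 10): total = 1490
  Red (9, 14): total = 1782
  Violet (9, 0): total = 1616
  Amber (9, 3): total = 1208
Minimum is at Amber with total 1208 blocks.

Amber, total 1208 blocks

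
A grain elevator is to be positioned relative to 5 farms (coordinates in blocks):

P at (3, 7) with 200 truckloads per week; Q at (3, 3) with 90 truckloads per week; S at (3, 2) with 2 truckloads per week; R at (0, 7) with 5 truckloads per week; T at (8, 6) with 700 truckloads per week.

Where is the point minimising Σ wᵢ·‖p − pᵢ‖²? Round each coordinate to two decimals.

The minimiser of Σwᵢ‖p−pᵢ‖² is the weighted centroid p* = (Σwᵢpᵢ)/(Σwᵢ).
Σwᵢ = 997.
Σwᵢxᵢ = 200·3 + 90·3 + 2·3 + 5·0 + 700·8 = 6476.
Σwᵢyᵢ = 200·7 + 90·3 + 2·2 + 5·7 + 700·6 = 5909.
x* = 6476/997 = 6.50, y* = 5909/997 = 5.93.

(6.50, 5.93)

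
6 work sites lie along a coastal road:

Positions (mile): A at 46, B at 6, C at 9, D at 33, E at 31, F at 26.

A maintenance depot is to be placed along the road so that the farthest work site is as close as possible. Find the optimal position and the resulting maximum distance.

The 1-center on a line is the midpoint of the two extreme points: leftmost at 6, rightmost at 46.
Optimal location = (6 + 46)/2 = 26; maximum distance = (46 − 6)/2 = 20.

location 26, max distance 20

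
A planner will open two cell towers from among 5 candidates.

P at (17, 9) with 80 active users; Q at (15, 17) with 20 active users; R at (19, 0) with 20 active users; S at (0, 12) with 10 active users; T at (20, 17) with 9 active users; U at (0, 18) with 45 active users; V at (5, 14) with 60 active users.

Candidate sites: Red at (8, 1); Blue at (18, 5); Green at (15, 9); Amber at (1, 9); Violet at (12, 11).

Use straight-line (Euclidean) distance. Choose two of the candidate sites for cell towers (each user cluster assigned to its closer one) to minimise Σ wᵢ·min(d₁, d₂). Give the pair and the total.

Evaluate every pair (each demand assigned to the nearer of the two):
  {Green, Amber}: total = 1425.2
  {Blue, Amber}: total = 1612.0
  {Amber, Violet}: total = 1739.0
  {Green, Violet}: total = 1778.6
  {Blue, Violet}: total = 1858.5
  {Red, Violet}: total = 2078.4
  {Blue, Green}: total = 2117.9
  {Red, Green}: total = 2195.9
  {Red, Amber}: total = 2510.0
  {Red, Blue}: total = 2570.7
Best pair: {Green, Amber} with total 1425.2.

{Green, Amber}, total 1425.2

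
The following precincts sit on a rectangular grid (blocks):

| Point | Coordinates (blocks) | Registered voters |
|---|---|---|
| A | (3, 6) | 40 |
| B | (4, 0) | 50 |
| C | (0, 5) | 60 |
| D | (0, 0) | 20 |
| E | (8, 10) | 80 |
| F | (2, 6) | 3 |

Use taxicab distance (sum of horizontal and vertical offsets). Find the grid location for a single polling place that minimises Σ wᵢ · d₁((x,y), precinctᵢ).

(4, 5)

Manhattan distance separates: Σwᵢ(|x−xᵢ|+|y−yᵢ|) = Σwᵢ|x−xᵢ| + Σwᵢ|y−yᵢ|, so x and y are optimised independently as 1-D weighted medians.
Total weight W = 253; half = 126.5.
x-coordinate, sorted with cumulative weight:
  x=0 (C, w=60) cum 60
  x=0 (D, w=20) cum 80
  x=2 (F, w=3) cum 83
  x=3 (A, w=40) cum 123
  x=4 (B, w=50) cum 173  ← median
  x=8 (E, w=80) cum 253
⇒ x* = 4
y-coordinate, sorted with cumulative weight:
  y=0 (B, w=50) cum 50
  y=0 (D, w=20) cum 70
  y=5 (C, w=60) cum 130  ← median
  y=6 (A, w=40) cum 170
  y=6 (F, w=3) cum 173
  y=10 (E, w=80) cum 253
⇒ y* = 5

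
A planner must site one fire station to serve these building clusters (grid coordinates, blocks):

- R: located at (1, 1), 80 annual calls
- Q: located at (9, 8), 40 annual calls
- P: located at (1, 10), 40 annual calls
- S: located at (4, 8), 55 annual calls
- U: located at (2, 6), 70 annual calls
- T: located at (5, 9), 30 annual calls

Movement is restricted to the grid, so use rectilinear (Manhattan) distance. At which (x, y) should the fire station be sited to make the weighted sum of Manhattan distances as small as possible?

(2, 8)

Manhattan distance separates: Σwᵢ(|x−xᵢ|+|y−yᵢ|) = Σwᵢ|x−xᵢ| + Σwᵢ|y−yᵢ|, so x and y are optimised independently as 1-D weighted medians.
Total weight W = 315; half = 157.5.
x-coordinate, sorted with cumulative weight:
  x=1 (R, w=80) cum 80
  x=1 (P, w=40) cum 120
  x=2 (U, w=70) cum 190  ← median
  x=4 (S, w=55) cum 245
  x=5 (T, w=30) cum 275
  x=9 (Q, w=40) cum 315
⇒ x* = 2
y-coordinate, sorted with cumulative weight:
  y=1 (R, w=80) cum 80
  y=6 (U, w=70) cum 150
  y=8 (Q, w=40) cum 190  ← median
  y=8 (S, w=55) cum 245
  y=9 (T, w=30) cum 275
  y=10 (P, w=40) cum 315
⇒ y* = 8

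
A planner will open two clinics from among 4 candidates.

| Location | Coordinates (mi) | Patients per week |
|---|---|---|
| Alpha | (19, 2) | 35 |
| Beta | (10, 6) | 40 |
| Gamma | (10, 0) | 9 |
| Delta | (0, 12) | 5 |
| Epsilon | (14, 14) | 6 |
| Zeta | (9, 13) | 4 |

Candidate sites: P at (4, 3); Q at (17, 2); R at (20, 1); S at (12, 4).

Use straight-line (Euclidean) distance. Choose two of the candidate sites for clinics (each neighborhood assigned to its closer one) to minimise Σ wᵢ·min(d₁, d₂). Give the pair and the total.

Evaluate every pair (each demand assigned to the nearer of the two):
  {R, S}: total = 374.1
  {Q, S}: total = 394.6
  {P, S}: total = 556.6
  {P, R}: total = 558.1
  {P, Q}: total = 566.9
  {Q, R}: total = 664.7
Best pair: {R, S} with total 374.1.

{R, S}, total 374.1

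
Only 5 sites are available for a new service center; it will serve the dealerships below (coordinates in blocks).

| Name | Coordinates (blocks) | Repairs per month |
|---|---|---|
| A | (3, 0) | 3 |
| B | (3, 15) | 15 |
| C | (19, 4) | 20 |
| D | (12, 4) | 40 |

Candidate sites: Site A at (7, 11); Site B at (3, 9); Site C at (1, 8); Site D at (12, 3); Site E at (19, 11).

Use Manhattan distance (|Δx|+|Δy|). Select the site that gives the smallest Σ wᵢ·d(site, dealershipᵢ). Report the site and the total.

Site D, total 551 blocks

Total weighted distance at each candidate:
  Site A (7, 11): total = 1025
  Site B (3, 9): total = 1097
  Site C (1, 8): total = 1205
  Site D (12, 3): total = 551
  Site E (19, 11): total = 1081
Minimum is at Site D with total 551 blocks.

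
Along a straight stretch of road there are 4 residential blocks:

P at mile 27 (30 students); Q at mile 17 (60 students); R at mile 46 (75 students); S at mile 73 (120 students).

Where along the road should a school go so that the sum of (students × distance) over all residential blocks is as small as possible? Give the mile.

For a sum of weighted absolute distances on a line, the optimum is the weighted median (not the mean). Total weight W = 285; half-weight = 142.5.
Sort by position and accumulate weight:
  mile 17 (Q, w=60) → cum 60
  mile 27 (P, w=30) → cum 90
  mile 46 (R, w=75) → cum 165  ≥ 142.5 → median here
  mile 73 (S, w=120) → cum 285
Optimal location: mile 46.

x = 46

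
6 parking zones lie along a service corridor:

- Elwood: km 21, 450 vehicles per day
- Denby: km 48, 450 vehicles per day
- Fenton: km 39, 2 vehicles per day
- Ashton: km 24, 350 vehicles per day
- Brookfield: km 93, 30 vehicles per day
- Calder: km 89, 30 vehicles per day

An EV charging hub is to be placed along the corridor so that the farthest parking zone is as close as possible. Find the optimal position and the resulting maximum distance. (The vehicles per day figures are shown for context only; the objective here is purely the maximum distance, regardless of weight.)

The 1-center on a line is the midpoint of the two extreme points: leftmost at 21, rightmost at 93.
Optimal location = (21 + 93)/2 = 57; maximum distance = (93 − 21)/2 = 36.

location 57, max distance 36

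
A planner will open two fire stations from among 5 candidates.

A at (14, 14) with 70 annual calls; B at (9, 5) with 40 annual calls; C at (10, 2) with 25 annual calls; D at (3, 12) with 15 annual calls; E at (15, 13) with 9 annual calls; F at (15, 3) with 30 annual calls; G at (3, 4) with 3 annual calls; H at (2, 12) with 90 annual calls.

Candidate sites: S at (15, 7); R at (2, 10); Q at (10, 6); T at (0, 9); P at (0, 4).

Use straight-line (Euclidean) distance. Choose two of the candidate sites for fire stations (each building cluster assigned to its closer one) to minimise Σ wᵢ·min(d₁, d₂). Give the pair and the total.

Evaluate every pair (each demand assigned to the nearer of the two):
  {R, Q}: total = 1266.8
  {S, R}: total = 1330.5
  {Q, T}: total = 1440.6
  {S, T}: total = 1504.4
  {S, Q}: total = 1885.7
  {Q, P}: total = 1914.3
  {S, P}: total = 1978.1
  {R, P}: total = 2270.0
  {R, T}: total = 2306.4
  {T, P}: total = 2645.6
Best pair: {R, Q} with total 1266.8.

{R, Q}, total 1266.8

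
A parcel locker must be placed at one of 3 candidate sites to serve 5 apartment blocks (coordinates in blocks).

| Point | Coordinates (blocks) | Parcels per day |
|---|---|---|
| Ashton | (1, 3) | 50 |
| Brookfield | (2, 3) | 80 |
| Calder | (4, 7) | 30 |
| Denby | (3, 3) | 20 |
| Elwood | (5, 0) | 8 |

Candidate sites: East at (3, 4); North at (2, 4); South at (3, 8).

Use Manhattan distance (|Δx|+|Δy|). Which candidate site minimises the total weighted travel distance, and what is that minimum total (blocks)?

Total weighted distance at each candidate:
  East (3, 4): total = 498
  North (2, 4): total = 426
  South (3, 8): total = 1070
Minimum is at North with total 426 blocks.

North, total 426 blocks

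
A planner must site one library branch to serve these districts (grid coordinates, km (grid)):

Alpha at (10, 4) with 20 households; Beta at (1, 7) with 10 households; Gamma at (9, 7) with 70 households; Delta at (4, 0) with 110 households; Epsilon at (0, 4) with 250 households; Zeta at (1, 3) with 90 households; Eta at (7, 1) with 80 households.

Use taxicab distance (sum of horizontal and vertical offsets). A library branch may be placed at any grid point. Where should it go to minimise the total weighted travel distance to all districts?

Manhattan distance separates: Σwᵢ(|x−xᵢ|+|y−yᵢ|) = Σwᵢ|x−xᵢ| + Σwᵢ|y−yᵢ|, so x and y are optimised independently as 1-D weighted medians.
Total weight W = 630; half = 315.
x-coordinate, sorted with cumulative weight:
  x=0 (Epsilon, w=250) cum 250
  x=1 (Beta, w=10) cum 260
  x=1 (Zeta, w=90) cum 350  ← median
  x=4 (Delta, w=110) cum 460
  x=7 (Eta, w=80) cum 540
  x=9 (Gamma, w=70) cum 610
  x=10 (Alpha, w=20) cum 630
⇒ x* = 1
y-coordinate, sorted with cumulative weight:
  y=0 (Delta, w=110) cum 110
  y=1 (Eta, w=80) cum 190
  y=3 (Zeta, w=90) cum 280
  y=4 (Alpha, w=20) cum 300
  y=4 (Epsilon, w=250) cum 550  ← median
  y=7 (Beta, w=10) cum 560
  y=7 (Gamma, w=70) cum 630
⇒ y* = 4

(1, 4)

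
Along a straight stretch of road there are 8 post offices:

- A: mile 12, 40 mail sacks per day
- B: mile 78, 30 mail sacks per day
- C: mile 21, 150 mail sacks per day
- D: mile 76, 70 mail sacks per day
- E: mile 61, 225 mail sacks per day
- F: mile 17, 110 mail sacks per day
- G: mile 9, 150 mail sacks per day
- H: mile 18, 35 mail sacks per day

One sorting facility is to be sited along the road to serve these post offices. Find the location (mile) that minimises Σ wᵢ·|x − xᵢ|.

x = 21

For a sum of weighted absolute distances on a line, the optimum is the weighted median (not the mean). Total weight W = 810; half-weight = 405.
Sort by position and accumulate weight:
  mile 9 (G, w=150) → cum 150
  mile 12 (A, w=40) → cum 190
  mile 17 (F, w=110) → cum 300
  mile 18 (H, w=35) → cum 335
  mile 21 (C, w=150) → cum 485  ≥ 405 → median here
  mile 61 (E, w=225) → cum 710
  mile 76 (D, w=70) → cum 780
  mile 78 (B, w=30) → cum 810
Optimal location: mile 21.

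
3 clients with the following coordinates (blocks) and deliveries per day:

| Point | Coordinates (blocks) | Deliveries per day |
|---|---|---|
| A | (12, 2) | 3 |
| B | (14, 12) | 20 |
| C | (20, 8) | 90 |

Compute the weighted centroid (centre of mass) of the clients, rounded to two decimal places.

(18.73, 8.55)

The minimiser of Σwᵢ‖p−pᵢ‖² is the weighted centroid p* = (Σwᵢpᵢ)/(Σwᵢ).
Σwᵢ = 113.
Σwᵢxᵢ = 3·12 + 20·14 + 90·20 = 2116.
Σwᵢyᵢ = 3·2 + 20·12 + 90·8 = 966.
x* = 2116/113 = 18.73, y* = 966/113 = 8.55.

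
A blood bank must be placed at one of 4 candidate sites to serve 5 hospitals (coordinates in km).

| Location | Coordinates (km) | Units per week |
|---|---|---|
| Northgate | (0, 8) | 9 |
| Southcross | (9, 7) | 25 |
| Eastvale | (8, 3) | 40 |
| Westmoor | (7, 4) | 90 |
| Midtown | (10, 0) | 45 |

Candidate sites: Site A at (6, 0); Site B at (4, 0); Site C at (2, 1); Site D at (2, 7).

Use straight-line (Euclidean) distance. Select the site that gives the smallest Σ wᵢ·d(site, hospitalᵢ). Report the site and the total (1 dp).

Total weighted distance at each candidate:
  Site A (6, 0): total = 975.7
  Site B (4, 0): total = 1215.6
  Site C (2, 1): total = 1436.6
  Site D (2, 7): total = 1486.7
Minimum is at Site A with total 975.7 km.

Site A, total 975.7 km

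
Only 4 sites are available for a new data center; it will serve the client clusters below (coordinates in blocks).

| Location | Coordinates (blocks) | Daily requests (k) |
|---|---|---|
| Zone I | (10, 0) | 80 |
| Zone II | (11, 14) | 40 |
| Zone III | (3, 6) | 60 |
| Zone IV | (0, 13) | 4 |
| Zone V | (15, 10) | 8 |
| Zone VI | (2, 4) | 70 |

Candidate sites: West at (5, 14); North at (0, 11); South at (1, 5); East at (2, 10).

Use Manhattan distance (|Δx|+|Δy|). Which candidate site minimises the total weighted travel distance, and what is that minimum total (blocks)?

South, total 2388 blocks

Total weighted distance at each candidate:
  West (5, 14): total = 3406
  North (0, 11): total = 3486
  South (1, 5): total = 2388
  East (2, 10): total = 2804
Minimum is at South with total 2388 blocks.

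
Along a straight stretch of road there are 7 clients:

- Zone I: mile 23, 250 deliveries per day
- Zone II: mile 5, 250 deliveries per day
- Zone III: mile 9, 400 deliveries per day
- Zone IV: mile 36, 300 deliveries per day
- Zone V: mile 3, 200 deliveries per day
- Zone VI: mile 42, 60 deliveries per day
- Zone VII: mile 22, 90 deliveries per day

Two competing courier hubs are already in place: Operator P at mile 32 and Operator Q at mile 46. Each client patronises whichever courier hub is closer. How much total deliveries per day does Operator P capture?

1490

The indifferent point is the midpoint (32+46)/2 = 39; clients left of it (closer to Operator P at 32) go to Operator P, those right go to Operator Q.
  Zone V at 3 (w=200) → Operator P
  Zone II at 5 (w=250) → Operator P
  Zone III at 9 (w=400) → Operator P
  Zone VII at 22 (w=90) → Operator P
  Zone I at 23 (w=250) → Operator P
  Zone IV at 36 (w=300) → Operator P
  Zone VI at 42 (w=60) → Operator Q
Operator P captures 1490; Operator Q captures 60.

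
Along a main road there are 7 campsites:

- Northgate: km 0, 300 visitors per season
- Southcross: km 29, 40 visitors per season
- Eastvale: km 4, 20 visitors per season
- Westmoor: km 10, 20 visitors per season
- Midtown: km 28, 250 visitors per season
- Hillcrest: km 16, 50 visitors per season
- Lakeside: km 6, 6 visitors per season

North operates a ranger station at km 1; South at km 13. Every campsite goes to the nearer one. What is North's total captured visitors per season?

The indifferent point is the midpoint (1+13)/2 = 7; campsites left of it (closer to North at 1) go to North, those right go to South.
  Northgate at 0 (w=300) → North
  Eastvale at 4 (w=20) → North
  Lakeside at 6 (w=6) → North
  Westmoor at 10 (w=20) → South
  Hillcrest at 16 (w=50) → South
  Midtown at 28 (w=250) → South
  Southcross at 29 (w=40) → South
North captures 326; South captures 360.

326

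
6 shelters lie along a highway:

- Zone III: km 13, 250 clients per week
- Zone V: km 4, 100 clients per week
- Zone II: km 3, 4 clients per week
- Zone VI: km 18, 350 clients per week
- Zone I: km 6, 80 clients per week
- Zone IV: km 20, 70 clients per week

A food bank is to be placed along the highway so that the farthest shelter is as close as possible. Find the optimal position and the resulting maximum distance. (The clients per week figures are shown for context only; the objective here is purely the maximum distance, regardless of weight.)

location 11.5, max distance 8.5

The 1-center on a line is the midpoint of the two extreme points: leftmost at 3, rightmost at 20.
Optimal location = (3 + 20)/2 = 11.5; maximum distance = (20 − 3)/2 = 8.5.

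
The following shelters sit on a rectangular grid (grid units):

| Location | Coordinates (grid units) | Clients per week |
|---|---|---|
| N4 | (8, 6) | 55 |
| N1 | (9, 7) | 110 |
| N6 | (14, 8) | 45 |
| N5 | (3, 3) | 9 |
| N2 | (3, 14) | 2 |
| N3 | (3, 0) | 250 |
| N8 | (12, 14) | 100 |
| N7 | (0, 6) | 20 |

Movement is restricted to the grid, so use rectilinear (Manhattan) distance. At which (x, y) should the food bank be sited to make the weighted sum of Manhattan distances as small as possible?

Manhattan distance separates: Σwᵢ(|x−xᵢ|+|y−yᵢ|) = Σwᵢ|x−xᵢ| + Σwᵢ|y−yᵢ|, so x and y are optimised independently as 1-D weighted medians.
Total weight W = 591; half = 295.5.
x-coordinate, sorted with cumulative weight:
  x=0 (N7, w=20) cum 20
  x=3 (N5, w=9) cum 29
  x=3 (N2, w=2) cum 31
  x=3 (N3, w=250) cum 281
  x=8 (N4, w=55) cum 336  ← median
  x=9 (N1, w=110) cum 446
  x=12 (N8, w=100) cum 546
  x=14 (N6, w=45) cum 591
⇒ x* = 8
y-coordinate, sorted with cumulative weight:
  y=0 (N3, w=250) cum 250
  y=3 (N5, w=9) cum 259
  y=6 (N4, w=55) cum 314  ← median
  y=6 (N7, w=20) cum 334
  y=7 (N1, w=110) cum 444
  y=8 (N6, w=45) cum 489
  y=14 (N2, w=2) cum 491
  y=14 (N8, w=100) cum 591
⇒ y* = 6

(8, 6)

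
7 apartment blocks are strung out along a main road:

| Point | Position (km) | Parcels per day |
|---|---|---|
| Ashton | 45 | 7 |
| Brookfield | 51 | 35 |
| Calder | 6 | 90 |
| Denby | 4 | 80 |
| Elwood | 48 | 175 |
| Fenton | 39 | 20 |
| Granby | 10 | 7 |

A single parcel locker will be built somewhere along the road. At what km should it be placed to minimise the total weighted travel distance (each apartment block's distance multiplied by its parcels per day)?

For a sum of weighted absolute distances on a line, the optimum is the weighted median (not the mean). Total weight W = 414; half-weight = 207.
Sort by position and accumulate weight:
  km 4 (Denby, w=80) → cum 80
  km 6 (Calder, w=90) → cum 170
  km 10 (Granby, w=7) → cum 177
  km 39 (Fenton, w=20) → cum 197
  km 45 (Ashton, w=7) → cum 204
  km 48 (Elwood, w=175) → cum 379  ≥ 207 → median here
  km 51 (Brookfield, w=35) → cum 414
Optimal location: km 48.

x = 48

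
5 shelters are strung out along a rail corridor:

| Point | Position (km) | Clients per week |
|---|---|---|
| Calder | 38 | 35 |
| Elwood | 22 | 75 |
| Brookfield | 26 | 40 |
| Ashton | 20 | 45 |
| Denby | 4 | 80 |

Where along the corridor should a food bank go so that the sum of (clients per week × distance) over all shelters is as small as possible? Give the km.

x = 22

For a sum of weighted absolute distances on a line, the optimum is the weighted median (not the mean). Total weight W = 275; half-weight = 137.5.
Sort by position and accumulate weight:
  km 4 (Denby, w=80) → cum 80
  km 20 (Ashton, w=45) → cum 125
  km 22 (Elwood, w=75) → cum 200  ≥ 137.5 → median here
  km 26 (Brookfield, w=40) → cum 240
  km 38 (Calder, w=35) → cum 275
Optimal location: km 22.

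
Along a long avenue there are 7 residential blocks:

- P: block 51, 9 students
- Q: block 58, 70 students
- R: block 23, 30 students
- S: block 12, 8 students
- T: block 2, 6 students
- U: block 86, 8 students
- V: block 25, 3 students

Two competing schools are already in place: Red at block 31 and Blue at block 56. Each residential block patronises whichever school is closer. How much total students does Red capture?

47

The indifferent point is the midpoint (31+56)/2 = 43.5; residential blocks left of it (closer to Red at 31) go to Red, those right go to Blue.
  T at 2 (w=6) → Red
  S at 12 (w=8) → Red
  R at 23 (w=30) → Red
  V at 25 (w=3) → Red
  P at 51 (w=9) → Blue
  Q at 58 (w=70) → Blue
  U at 86 (w=8) → Blue
Red captures 47; Blue captures 87.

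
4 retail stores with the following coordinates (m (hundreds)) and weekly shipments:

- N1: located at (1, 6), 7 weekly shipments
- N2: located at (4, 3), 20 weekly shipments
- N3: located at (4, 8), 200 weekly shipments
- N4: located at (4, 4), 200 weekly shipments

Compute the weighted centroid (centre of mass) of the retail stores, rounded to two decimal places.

The minimiser of Σwᵢ‖p−pᵢ‖² is the weighted centroid p* = (Σwᵢpᵢ)/(Σwᵢ).
Σwᵢ = 427.
Σwᵢxᵢ = 7·1 + 20·4 + 200·4 + 200·4 = 1687.
Σwᵢyᵢ = 7·6 + 20·3 + 200·8 + 200·4 = 2502.
x* = 1687/427 = 3.95, y* = 2502/427 = 5.86.

(3.95, 5.86)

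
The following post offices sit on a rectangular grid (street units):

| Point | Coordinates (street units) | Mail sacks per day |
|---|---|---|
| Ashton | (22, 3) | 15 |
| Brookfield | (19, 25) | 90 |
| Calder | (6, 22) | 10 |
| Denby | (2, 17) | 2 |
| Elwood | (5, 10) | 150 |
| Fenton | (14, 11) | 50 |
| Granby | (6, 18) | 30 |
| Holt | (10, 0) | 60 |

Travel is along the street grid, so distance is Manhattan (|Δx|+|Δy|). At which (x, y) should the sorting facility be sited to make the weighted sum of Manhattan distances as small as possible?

Manhattan distance separates: Σwᵢ(|x−xᵢ|+|y−yᵢ|) = Σwᵢ|x−xᵢ| + Σwᵢ|y−yᵢ|, so x and y are optimised independently as 1-D weighted medians.
Total weight W = 407; half = 203.5.
x-coordinate, sorted with cumulative weight:
  x=2 (Denby, w=2) cum 2
  x=5 (Elwood, w=150) cum 152
  x=6 (Calder, w=10) cum 162
  x=6 (Granby, w=30) cum 192
  x=10 (Holt, w=60) cum 252  ← median
  x=14 (Fenton, w=50) cum 302
  x=19 (Brookfield, w=90) cum 392
  x=22 (Ashton, w=15) cum 407
⇒ x* = 10
y-coordinate, sorted with cumulative weight:
  y=0 (Holt, w=60) cum 60
  y=3 (Ashton, w=15) cum 75
  y=10 (Elwood, w=150) cum 225  ← median
  y=11 (Fenton, w=50) cum 275
  y=17 (Denby, w=2) cum 277
  y=18 (Granby, w=30) cum 307
  y=22 (Calder, w=10) cum 317
  y=25 (Brookfield, w=90) cum 407
⇒ y* = 10

(10, 10)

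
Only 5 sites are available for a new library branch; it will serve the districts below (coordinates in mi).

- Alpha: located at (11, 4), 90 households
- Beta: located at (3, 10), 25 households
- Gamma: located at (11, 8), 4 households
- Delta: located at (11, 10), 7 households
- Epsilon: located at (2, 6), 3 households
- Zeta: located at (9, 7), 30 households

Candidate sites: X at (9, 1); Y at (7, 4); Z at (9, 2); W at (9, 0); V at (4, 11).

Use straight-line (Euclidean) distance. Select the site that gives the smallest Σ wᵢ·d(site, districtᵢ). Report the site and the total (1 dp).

Y, total 737.7 mi

Total weighted distance at each candidate:
  X (9, 1): total = 894.4
  Y (7, 4): total = 737.7
  Z (9, 2): total = 761.8
  W (9, 0): total = 1036.1
  V (4, 11): total = 1214.5
Minimum is at Y with total 737.7 mi.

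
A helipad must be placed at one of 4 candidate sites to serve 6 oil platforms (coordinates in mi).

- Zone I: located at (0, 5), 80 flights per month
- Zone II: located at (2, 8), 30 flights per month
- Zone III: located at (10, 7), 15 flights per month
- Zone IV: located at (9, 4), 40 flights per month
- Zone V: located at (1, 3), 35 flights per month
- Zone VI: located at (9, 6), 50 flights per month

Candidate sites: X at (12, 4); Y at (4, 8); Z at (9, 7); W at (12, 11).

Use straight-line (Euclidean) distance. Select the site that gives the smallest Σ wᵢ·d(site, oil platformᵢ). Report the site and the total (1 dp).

Y, total 1280.7 mi

Total weighted distance at each candidate:
  X (12, 4): total = 2027.4
  Y (4, 8): total = 1280.7
  Z (9, 7): total = 1447.7
  W (12, 11): total = 2525.8
Minimum is at Y with total 1280.7 mi.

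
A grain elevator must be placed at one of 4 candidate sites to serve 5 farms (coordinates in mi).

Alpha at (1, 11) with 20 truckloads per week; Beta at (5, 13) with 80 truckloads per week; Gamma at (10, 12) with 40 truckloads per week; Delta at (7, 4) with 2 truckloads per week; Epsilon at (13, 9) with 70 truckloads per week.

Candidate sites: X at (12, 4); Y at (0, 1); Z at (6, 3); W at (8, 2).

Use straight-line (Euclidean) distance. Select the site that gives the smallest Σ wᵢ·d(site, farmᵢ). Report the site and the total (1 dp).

Total weighted distance at each candidate:
  X (12, 4): total = 1869.7
  Y (0, 1): total = 2919.4
  Z (6, 3): total = 2034.8
  W (8, 2): total = 2154.7
Minimum is at X with total 1869.7 mi.

X, total 1869.7 mi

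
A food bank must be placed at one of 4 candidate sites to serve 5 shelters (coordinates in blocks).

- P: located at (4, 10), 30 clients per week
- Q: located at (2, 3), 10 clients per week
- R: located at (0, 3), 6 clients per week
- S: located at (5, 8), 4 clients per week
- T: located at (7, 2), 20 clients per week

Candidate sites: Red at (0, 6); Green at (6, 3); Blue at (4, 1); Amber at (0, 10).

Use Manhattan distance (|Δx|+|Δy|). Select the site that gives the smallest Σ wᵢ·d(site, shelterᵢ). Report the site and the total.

Total weighted distance at each candidate:
  Red (0, 6): total = 556
  Green (6, 3): total = 410
  Blue (4, 1): total = 458
  Amber (0, 10): total = 580
Minimum is at Green with total 410 blocks.

Green, total 410 blocks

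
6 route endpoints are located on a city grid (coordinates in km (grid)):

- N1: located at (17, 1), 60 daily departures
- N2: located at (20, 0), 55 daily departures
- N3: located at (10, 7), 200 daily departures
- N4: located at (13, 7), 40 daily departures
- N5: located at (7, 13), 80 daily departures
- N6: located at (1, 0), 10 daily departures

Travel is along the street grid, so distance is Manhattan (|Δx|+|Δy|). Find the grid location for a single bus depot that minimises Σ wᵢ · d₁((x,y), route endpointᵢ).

Manhattan distance separates: Σwᵢ(|x−xᵢ|+|y−yᵢ|) = Σwᵢ|x−xᵢ| + Σwᵢ|y−yᵢ|, so x and y are optimised independently as 1-D weighted medians.
Total weight W = 445; half = 222.5.
x-coordinate, sorted with cumulative weight:
  x=1 (N6, w=10) cum 10
  x=7 (N5, w=80) cum 90
  x=10 (N3, w=200) cum 290  ← median
  x=13 (N4, w=40) cum 330
  x=17 (N1, w=60) cum 390
  x=20 (N2, w=55) cum 445
⇒ x* = 10
y-coordinate, sorted with cumulative weight:
  y=0 (N2, w=55) cum 55
  y=0 (N6, w=10) cum 65
  y=1 (N1, w=60) cum 125
  y=7 (N3, w=200) cum 325  ← median
  y=7 (N4, w=40) cum 365
  y=13 (N5, w=80) cum 445
⇒ y* = 7

(10, 7)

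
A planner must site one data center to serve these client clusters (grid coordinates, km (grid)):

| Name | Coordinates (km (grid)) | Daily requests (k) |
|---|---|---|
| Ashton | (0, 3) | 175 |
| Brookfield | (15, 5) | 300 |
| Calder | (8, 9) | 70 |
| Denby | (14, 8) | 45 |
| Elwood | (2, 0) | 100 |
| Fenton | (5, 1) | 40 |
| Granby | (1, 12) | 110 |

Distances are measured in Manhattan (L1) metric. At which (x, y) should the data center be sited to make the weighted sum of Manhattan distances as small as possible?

(5, 5)

Manhattan distance separates: Σwᵢ(|x−xᵢ|+|y−yᵢ|) = Σwᵢ|x−xᵢ| + Σwᵢ|y−yᵢ|, so x and y are optimised independently as 1-D weighted medians.
Total weight W = 840; half = 420.
x-coordinate, sorted with cumulative weight:
  x=0 (Ashton, w=175) cum 175
  x=1 (Granby, w=110) cum 285
  x=2 (Elwood, w=100) cum 385
  x=5 (Fenton, w=40) cum 425  ← median
  x=8 (Calder, w=70) cum 495
  x=14 (Denby, w=45) cum 540
  x=15 (Brookfield, w=300) cum 840
⇒ x* = 5
y-coordinate, sorted with cumulative weight:
  y=0 (Elwood, w=100) cum 100
  y=1 (Fenton, w=40) cum 140
  y=3 (Ashton, w=175) cum 315
  y=5 (Brookfield, w=300) cum 615  ← median
  y=8 (Denby, w=45) cum 660
  y=9 (Calder, w=70) cum 730
  y=12 (Granby, w=110) cum 840
⇒ y* = 5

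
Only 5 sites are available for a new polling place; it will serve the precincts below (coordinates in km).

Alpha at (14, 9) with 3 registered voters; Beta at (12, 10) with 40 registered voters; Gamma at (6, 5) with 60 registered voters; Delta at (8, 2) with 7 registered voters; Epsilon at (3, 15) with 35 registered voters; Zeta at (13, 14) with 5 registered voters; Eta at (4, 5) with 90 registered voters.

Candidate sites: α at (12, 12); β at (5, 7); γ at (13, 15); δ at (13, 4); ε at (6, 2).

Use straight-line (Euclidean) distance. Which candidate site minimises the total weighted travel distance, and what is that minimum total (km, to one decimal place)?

Total weighted distance at each candidate:
  α (12, 12): total = 2019.3
  β (5, 7): total = 1050.3
  γ (13, 15): total = 2617.9
  δ (13, 4): total = 2105.9
  ε (6, 2): total = 1486.8
Minimum is at β with total 1050.3 km.

β, total 1050.3 km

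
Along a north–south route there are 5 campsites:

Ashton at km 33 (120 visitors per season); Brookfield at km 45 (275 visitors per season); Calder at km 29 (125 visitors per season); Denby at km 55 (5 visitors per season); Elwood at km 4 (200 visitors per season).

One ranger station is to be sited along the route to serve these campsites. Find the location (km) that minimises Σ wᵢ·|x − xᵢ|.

x = 33

For a sum of weighted absolute distances on a line, the optimum is the weighted median (not the mean). Total weight W = 725; half-weight = 362.5.
Sort by position and accumulate weight:
  km 4 (Elwood, w=200) → cum 200
  km 29 (Calder, w=125) → cum 325
  km 33 (Ashton, w=120) → cum 445  ≥ 362.5 → median here
  km 45 (Brookfield, w=275) → cum 720
  km 55 (Denby, w=5) → cum 725
Optimal location: km 33.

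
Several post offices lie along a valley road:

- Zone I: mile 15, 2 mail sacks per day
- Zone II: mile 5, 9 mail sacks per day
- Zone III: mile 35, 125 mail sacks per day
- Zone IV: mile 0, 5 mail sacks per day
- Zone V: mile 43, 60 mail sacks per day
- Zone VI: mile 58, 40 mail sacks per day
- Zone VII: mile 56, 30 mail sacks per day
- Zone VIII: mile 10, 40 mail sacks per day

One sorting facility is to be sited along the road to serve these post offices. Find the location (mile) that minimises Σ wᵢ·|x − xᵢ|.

For a sum of weighted absolute distances on a line, the optimum is the weighted median (not the mean). Total weight W = 311; half-weight = 155.5.
Sort by position and accumulate weight:
  mile 0 (Zone IV, w=5) → cum 5
  mile 5 (Zone II, w=9) → cum 14
  mile 10 (Zone VIII, w=40) → cum 54
  mile 15 (Zone I, w=2) → cum 56
  mile 35 (Zone III, w=125) → cum 181  ≥ 155.5 → median here
  mile 43 (Zone V, w=60) → cum 241
  mile 56 (Zone VII, w=30) → cum 271
  mile 58 (Zone VI, w=40) → cum 311
Optimal location: mile 35.

x = 35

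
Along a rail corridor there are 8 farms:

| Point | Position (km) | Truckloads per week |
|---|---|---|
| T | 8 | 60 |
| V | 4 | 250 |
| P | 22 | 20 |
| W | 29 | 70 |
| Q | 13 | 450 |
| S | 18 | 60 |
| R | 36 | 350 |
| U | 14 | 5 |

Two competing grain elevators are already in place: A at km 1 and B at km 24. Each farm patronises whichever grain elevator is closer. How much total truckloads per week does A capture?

310

The indifferent point is the midpoint (1+24)/2 = 12.5; farms left of it (closer to A at 1) go to A, those right go to B.
  V at 4 (w=250) → A
  T at 8 (w=60) → A
  Q at 13 (w=450) → B
  U at 14 (w=5) → B
  S at 18 (w=60) → B
  P at 22 (w=20) → B
  W at 29 (w=70) → B
  R at 36 (w=350) → B
A captures 310; B captures 955.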